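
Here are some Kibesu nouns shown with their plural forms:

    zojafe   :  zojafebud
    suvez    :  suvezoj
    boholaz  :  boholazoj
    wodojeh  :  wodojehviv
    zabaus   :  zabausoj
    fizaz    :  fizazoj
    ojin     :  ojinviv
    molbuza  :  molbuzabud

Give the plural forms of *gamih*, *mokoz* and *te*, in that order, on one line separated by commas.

The suffix is conditioned by the final sound: -oj when the stem ends in a sibilant (*suvez*, *boholaz*, *zabaus*, *fizaz*); -viv when the stem ends in a non-sibilant consonant (*wodojeh*, *ojin*); -bud when the stem ends in a vowel (*zojafe*, *molbuza*).
Since the final sound of *gamih* is /h/ (a non-sibilant consonant), it takes -viv, giving *gamihviv*.
*mokoz* — final sound /z/ (a sibilant) → -oj → *mokozoj*.
The final sound of *te* is /e/, which is a vowel, so the suffix is -bud, giving *tebud*.

gamihviv, mokozoj, tebud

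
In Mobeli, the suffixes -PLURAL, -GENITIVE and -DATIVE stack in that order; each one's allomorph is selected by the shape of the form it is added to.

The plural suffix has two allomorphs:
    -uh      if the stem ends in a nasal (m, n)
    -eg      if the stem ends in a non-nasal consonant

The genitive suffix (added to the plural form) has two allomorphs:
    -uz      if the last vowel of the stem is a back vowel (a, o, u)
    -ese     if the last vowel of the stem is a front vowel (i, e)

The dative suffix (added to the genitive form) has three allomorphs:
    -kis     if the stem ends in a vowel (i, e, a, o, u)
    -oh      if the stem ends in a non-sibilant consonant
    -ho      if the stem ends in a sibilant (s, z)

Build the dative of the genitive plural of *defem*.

defemuhuzho

The final consonant of *defem* is /m/, which is a nasal, so the plural suffix is -uh, giving *defemuh*.
The plural form *defemuh*: last vowel = /u/, a back vowel → -uz → *defemuhuz*.
The final sound of the genitive form *defemuhuz* is /z/, which is a sibilant, so the dative suffix is -ho, giving *defemuhuzho*.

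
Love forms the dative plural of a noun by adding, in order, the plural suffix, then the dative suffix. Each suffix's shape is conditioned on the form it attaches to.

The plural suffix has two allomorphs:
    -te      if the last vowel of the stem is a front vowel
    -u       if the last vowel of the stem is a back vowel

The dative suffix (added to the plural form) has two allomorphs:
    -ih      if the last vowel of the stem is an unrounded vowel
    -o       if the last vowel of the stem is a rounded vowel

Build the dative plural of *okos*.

Since the last vowel of *okos* is /o/ (a back vowel), it takes -u, giving *okosu*.
The plural form *okosu* — last vowel /u/ (a rounded vowel) → -o → *okosuo*.

okosuo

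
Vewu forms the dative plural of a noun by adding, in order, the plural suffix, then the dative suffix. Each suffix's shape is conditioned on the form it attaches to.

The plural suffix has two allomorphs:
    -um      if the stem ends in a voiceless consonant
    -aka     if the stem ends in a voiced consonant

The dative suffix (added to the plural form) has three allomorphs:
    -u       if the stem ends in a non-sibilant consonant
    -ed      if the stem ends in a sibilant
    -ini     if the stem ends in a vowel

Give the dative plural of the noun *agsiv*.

agsivakaini

The final consonant of *agsiv* is /v/, which is voiced, so the plural suffix is -aka, giving *agsivaka*.
Since the final sound of the plural form *agsivaka* is /a/ (a vowel), it takes -ini, giving *agsivakaini*.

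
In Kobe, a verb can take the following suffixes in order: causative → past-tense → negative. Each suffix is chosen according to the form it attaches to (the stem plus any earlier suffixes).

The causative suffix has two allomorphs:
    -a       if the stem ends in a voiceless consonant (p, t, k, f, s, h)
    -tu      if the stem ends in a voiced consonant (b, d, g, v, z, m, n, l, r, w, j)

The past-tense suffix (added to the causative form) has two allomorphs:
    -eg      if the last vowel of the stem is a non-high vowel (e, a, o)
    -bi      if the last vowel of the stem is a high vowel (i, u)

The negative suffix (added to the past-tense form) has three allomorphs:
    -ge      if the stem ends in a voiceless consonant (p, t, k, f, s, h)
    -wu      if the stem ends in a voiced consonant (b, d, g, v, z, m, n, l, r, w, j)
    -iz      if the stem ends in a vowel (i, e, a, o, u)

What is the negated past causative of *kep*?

The final consonant of *kep* is /p/, which is voiceless, so the causative suffix is -a, giving *kepa*.
The causative form *kepa* — last vowel /a/ (a non-high vowel) → -eg → *kepaeg*.
Since the final sound of the past-tense form *kepaeg* is /g/ (a voiced consonant), it takes -wu, giving *kepaegwu*.

kepaegwu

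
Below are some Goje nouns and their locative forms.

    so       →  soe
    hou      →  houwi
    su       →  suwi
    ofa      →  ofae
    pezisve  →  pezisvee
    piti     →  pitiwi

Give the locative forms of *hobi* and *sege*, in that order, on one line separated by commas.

hobiwi, segee

The alternation tracks the last vowel of the stem — -wi when the last vowel of the stem is a high vowel (*hou*, *su*, *piti*); -e when the last vowel of the stem is a non-high vowel (*so*, *ofa*, *pezisve*).
Since the last vowel of *hobi* is /i/ (a high vowel), it takes -wi, giving *hobiwi*.
The last vowel of *sege* is /e/, which is a non-high vowel, so the suffix is -e, giving *segee*.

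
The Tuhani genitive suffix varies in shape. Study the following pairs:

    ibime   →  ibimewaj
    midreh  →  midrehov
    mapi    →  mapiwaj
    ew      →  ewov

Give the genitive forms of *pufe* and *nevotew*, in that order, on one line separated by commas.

Looking at the final sound of each stem: -ov when the stem ends in a consonant (*midreh*, *ew*); -waj when the stem ends in a vowel (*ibime*, *mapi*).
*pufe* — final sound /e/ (a vowel) → -waj → *pufewaj*.
Since the final sound of *nevotew* is /w/ (a consonant), it takes -ov, giving *nevotewov*.

pufewaj, nevotewov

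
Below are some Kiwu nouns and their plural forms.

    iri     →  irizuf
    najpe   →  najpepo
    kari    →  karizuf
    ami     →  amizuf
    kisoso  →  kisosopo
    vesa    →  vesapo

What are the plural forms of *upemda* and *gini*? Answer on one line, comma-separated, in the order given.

The pattern is height harmony: -zuf when the last vowel of the stem is a high vowel (*iri*, *kari*, *ami*); -po when the last vowel of the stem is a non-high vowel (*najpe*, *kisoso*, *vesa*).
The last vowel of *upemda* is /a/, which is a non-high vowel, so the suffix is -po, giving *upemdapo*.
*gini*: last vowel = /i/, a high vowel → -zuf → *ginizuf*.

upemdapo, ginizuf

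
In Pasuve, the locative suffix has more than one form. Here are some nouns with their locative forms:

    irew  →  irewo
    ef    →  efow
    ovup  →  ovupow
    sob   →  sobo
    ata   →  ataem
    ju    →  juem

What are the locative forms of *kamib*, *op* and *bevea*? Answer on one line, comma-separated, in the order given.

The suffix is conditioned by the final sound: -ow when the stem ends in a voiceless consonant (*ef*, *ovup*); -o when the stem ends in a voiced consonant (*irew*, *sob*); -em when the stem ends in a vowel (*ata*, *ju*).
*kamib*: final sound = /b/, a voiced consonant → -o → *kamibo*.
*op* — final sound /p/ (a voiceless consonant) → -ow → *opow*.
*bevea*: final sound = /a/, a vowel → -em → *beveaem*.

kamibo, opow, beveaem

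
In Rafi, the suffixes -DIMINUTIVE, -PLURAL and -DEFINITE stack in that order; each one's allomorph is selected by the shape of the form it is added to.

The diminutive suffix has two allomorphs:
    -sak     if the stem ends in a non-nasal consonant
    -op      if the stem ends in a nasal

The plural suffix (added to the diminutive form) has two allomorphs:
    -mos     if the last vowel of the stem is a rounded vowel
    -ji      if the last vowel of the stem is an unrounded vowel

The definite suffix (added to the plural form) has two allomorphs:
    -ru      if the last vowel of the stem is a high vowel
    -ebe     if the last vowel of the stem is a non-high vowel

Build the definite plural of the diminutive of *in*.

inopmosebe

The final consonant of *in* is /n/, which is a nasal, so the diminutive suffix is -op, giving *inop*.
The last vowel of the diminutive form *inop* is /o/, which is a rounded vowel, so the plural suffix is -mos, giving *inopmos*.
The plural form *inopmos*: last vowel = /o/, a non-high vowel → -ebe → *inopmosebe*.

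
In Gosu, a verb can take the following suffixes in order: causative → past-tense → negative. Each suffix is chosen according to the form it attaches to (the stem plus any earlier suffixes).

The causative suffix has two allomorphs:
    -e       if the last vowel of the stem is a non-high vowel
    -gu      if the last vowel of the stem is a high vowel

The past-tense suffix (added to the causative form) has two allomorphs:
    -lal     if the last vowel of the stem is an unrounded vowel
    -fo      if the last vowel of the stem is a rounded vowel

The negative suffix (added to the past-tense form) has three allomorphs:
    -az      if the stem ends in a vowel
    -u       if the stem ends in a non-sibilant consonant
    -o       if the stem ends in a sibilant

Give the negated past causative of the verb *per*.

perelalu

*per*: last vowel = /e/, a non-high vowel → -e → *pere*.
The causative form *pere* — last vowel /e/ (an unrounded vowel) → -lal → *perelal*.
Since the final sound of the past-tense form *perelal* is /l/ (a non-sibilant consonant), it takes -u, giving *perelalu*.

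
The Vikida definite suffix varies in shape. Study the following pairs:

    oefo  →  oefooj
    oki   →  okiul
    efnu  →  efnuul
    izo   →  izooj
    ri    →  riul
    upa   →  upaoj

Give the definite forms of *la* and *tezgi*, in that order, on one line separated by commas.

laoj, tezgiul

Looking at the last vowel of each stem: -ul when the last vowel of the stem is a high vowel (*oki*, *efnu*, *ri*); -oj when the last vowel of the stem is a non-high vowel (*oefo*, *izo*, *upa*).
Since the last vowel of *la* is /a/ (a non-high vowel), it takes -oj, giving *laoj*.
Since the last vowel of *tezgi* is /i/ (a high vowel), it takes -ul, giving *tezgiul*.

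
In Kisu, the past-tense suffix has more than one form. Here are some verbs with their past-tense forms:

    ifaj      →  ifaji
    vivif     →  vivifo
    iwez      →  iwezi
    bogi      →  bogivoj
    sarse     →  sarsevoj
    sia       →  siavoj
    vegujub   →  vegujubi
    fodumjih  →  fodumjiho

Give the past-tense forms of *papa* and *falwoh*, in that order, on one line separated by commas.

The pattern is voicing of the final sound: -o when the stem ends in a voiceless consonant (*vivif*, *fodumjih*); -i when the stem ends in a voiced consonant (*ifaj*, *iwez*, *vegujub*); -voj when the stem ends in a vowel (*bogi*, *sarse*, *sia*).
The final sound of *papa* is /a/, which is a vowel, so the suffix is -voj, giving *papavoj*.
The final sound of *falwoh* is /h/, which is a voiceless consonant, so the suffix is -o, giving *falwoho*.

papavoj, falwoho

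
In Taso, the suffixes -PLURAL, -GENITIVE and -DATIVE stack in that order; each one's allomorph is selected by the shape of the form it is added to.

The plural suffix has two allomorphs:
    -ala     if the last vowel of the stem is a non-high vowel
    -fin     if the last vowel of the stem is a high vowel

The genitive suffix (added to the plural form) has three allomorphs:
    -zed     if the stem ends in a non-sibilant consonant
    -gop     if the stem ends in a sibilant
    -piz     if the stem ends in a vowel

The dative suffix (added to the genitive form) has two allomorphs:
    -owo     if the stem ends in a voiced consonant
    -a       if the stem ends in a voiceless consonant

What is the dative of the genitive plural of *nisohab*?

*nisohab*: last vowel = /a/, a non-high vowel → -ala → *nisohabala*.
The plural form *nisohabala*: final sound = /a/, a vowel → -piz → *nisohabalapiz*.
The genitive form *nisohabalapiz*: final consonant = /z/, voiced → -owo → *nisohabalapizowo*.

nisohabalapizowo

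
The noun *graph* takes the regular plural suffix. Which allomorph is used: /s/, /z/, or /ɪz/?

The stem *graph* ends in a voiceless non-sibilant consonant.
The plural suffix surfaces as /ɪz/ after sibilants, /s/ after other voiceless consonants, and /z/ after other voiced sounds.
So the plural -s on *graph* is pronounced /s/.

/s/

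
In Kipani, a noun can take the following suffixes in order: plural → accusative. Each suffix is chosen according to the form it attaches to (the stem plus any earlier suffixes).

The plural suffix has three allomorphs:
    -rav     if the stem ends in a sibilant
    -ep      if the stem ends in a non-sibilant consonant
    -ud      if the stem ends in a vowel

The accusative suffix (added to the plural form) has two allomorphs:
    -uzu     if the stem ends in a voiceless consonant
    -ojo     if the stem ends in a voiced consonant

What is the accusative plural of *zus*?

zusravojo

*zus* — final sound /s/ (a sibilant) → -rav → *zusrav*.
The final consonant of the plural form *zusrav* is /v/, which is voiced, so the accusative suffix is -ojo, giving *zusravojo*.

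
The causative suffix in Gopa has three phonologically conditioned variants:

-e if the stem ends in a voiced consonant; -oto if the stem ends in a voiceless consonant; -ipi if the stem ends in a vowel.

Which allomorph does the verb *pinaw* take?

The final sound of *pinaw* is /w/, which is a voiced consonant, so the suffix is -e.

-e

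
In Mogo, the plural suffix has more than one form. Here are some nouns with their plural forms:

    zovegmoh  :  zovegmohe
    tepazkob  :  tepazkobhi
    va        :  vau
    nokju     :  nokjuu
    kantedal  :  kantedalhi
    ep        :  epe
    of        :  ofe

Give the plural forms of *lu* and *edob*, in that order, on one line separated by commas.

luu, edobhi

The pattern is voicing of the final sound: -e when the stem ends in a voiceless consonant (*zovegmoh*, *ep*, *of*); -hi when the stem ends in a voiced consonant (*tepazkob*, *kantedal*); -u when the stem ends in a vowel (*va*, *nokju*).
Since the final sound of *lu* is /u/ (a vowel), it takes -u, giving *luu*.
*edob*: final sound = /b/, a voiced consonant → -hi → *edobhi*.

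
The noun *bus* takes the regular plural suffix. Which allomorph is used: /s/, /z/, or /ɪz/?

The stem *bus* ends in a sibilant (/s, z, ʃ, ʒ, tʃ, dʒ/).
The plural suffix surfaces as /ɪz/ after sibilants, /s/ after other voiceless consonants, and /z/ after other voiced sounds.
So the plural -s on *bus* is pronounced /ɪz/.

/ɪz/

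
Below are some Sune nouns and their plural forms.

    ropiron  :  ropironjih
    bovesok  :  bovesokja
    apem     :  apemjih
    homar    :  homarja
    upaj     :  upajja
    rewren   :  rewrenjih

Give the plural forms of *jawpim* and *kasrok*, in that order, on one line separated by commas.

Looking at the final consonant of each stem: -jih when the stem ends in a nasal (*ropiron*, *apem*, *rewren*); -ja when the stem ends in a non-nasal consonant (*bovesok*, *homar*, *upaj*).
*jawpim* — final consonant /m/ (a nasal) → -jih → *jawpimjih*.
Since the final consonant of *kasrok* is /k/ (non-nasal), it takes -ja, giving *kasrokja*.

jawpimjih, kasrokja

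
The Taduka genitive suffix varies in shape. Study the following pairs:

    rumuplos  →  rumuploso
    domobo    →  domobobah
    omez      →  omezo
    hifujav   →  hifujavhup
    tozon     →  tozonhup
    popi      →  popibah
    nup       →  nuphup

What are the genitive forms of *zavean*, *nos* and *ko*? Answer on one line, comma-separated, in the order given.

The suffix is conditioned by the final sound: -o when the stem ends in a sibilant (*rumuplos*, *omez*); -hup when the stem ends in a non-sibilant consonant (*hifujav*, *tozon*, *nup*); -bah when the stem ends in a vowel (*domobo*, *popi*).
*zavean*: final sound = /n/, a non-sibilant consonant → -hup → *zaveanhup*.
Since the final sound of *nos* is /s/ (a sibilant), it takes -o, giving *noso*.
Since the final sound of *ko* is /o/ (a vowel), it takes -bah, giving *kobah*.

zaveanhup, noso, kobah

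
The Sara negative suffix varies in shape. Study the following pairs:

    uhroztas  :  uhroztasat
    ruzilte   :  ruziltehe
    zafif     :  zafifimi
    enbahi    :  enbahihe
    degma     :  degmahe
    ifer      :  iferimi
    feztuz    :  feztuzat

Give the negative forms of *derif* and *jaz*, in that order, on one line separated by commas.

derifimi, jazat

The pattern is sibilance of the final sound: -at when the stem ends in a sibilant (*uhroztas*, *feztuz*); -imi when the stem ends in a non-sibilant consonant (*zafif*, *ifer*); -he when the stem ends in a vowel (*ruzilte*, *enbahi*, *degma*).
The final sound of *derif* is /f/, which is a non-sibilant consonant, so the suffix is -imi, giving *derifimi*.
*jaz* — final sound /z/ (a sibilant) → -at → *jazat*.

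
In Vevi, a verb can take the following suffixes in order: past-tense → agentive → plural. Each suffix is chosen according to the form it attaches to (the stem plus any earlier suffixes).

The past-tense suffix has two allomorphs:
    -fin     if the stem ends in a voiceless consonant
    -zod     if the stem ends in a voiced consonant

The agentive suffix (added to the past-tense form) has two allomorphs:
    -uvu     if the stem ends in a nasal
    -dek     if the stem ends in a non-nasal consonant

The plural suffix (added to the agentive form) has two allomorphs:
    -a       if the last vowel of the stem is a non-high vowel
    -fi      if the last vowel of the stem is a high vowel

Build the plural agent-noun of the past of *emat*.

ematfinuvufi

*emat*: final consonant = /t/, voiceless → -fin → *ematfin*.
The past-tense form *ematfin*: final consonant = /n/, a nasal → -uvu → *ematfinuvu*.
Since the last vowel of the agentive form *ematfinuvu* is /u/ (a high vowel), it takes -fi, giving *ematfinuvufi*.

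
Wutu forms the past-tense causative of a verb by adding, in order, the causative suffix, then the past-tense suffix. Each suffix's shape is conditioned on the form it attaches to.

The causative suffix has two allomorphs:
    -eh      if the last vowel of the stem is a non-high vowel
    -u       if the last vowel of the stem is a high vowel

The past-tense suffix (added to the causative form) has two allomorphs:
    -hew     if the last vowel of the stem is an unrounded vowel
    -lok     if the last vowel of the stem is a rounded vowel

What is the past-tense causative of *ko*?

*ko* — last vowel /o/ (a non-high vowel) → -eh → *koeh*.
Since the last vowel of the causative form *koeh* is /e/ (an unrounded vowel), it takes -hew, giving *koehhew*.

koehhew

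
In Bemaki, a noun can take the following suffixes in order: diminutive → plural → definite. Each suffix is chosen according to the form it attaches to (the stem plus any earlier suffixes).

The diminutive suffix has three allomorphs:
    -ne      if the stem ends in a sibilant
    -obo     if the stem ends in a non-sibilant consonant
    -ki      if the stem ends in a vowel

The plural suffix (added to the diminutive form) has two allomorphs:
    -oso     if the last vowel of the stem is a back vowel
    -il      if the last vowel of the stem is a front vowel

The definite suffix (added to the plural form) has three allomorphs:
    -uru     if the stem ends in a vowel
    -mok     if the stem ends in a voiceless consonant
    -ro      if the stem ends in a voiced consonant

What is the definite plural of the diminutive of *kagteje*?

*kagteje* — final sound /e/ (a vowel) → -ki → *kagtejeki*.
Since the last vowel of the diminutive form *kagtejeki* is /i/ (a front vowel), it takes -il, giving *kagtejekiil*.
Since the final sound of the plural form *kagtejekiil* is /l/ (a voiced consonant), it takes -ro, giving *kagtejekiilro*.

kagtejekiilro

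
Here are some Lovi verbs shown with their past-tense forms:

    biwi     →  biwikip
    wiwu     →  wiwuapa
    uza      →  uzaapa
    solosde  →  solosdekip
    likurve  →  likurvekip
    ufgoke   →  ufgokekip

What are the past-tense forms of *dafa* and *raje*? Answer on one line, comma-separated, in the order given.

The pattern is front/back vowel harmony: -kip when the last vowel of the stem is a front vowel (*biwi*, *solosde*, *likurve*, *ufgoke*); -apa when the last vowel of the stem is a back vowel (*wiwu*, *uza*).
Since the last vowel of *dafa* is /a/ (a back vowel), it takes -apa, giving *dafaapa*.
The last vowel of *raje* is /e/, which is a front vowel, so the suffix is -kip, giving *rajekip*.

dafaapa, rajekip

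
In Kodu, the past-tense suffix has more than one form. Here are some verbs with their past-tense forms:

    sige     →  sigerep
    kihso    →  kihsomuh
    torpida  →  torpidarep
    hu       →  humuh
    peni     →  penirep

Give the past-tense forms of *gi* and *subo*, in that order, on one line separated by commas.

The alternation tracks the last vowel of the stem — -muh when the last vowel of the stem is a rounded vowel (*kihso*, *hu*); -rep when the last vowel of the stem is an unrounded vowel (*sige*, *torpida*, *peni*).
*gi* — last vowel /i/ (an unrounded vowel) → -rep → *girep*.
The last vowel of *subo* is /o/, which is a rounded vowel, so the suffix is -muh, giving *subomuh*.

girep, subomuh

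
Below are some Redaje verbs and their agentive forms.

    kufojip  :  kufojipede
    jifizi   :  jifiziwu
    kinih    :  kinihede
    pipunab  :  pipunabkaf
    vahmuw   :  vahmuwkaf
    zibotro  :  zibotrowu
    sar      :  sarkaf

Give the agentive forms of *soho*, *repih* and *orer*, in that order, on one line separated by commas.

sohowu, repihede, orerkaf

The pattern is voicing of the final sound: -ede when the stem ends in a voiceless consonant (*kufojip*, *kinih*); -kaf when the stem ends in a voiced consonant (*pipunab*, *vahmuw*, *sar*); -wu when the stem ends in a vowel (*jifizi*, *zibotro*).
*soho* — final sound /o/ (a vowel) → -wu → *sohowu*.
The final sound of *repih* is /h/, which is a voiceless consonant, so the suffix is -ede, giving *repihede*.
*orer*: final sound = /r/, a voiced consonant → -kaf → *orerkaf*.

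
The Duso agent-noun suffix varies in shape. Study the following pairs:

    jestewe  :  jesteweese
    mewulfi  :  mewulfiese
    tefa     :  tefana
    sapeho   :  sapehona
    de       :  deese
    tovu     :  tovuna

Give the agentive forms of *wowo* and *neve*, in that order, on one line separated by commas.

wowona, neveese

The pattern is front/back vowel harmony: -ese when the last vowel of the stem is a front vowel (*jestewe*, *mewulfi*, *de*); -na when the last vowel of the stem is a back vowel (*tefa*, *sapeho*, *tovu*).
The last vowel of *wowo* is /o/, which is a back vowel, so the suffix is -na, giving *wowona*.
*neve*: last vowel = /e/, a front vowel → -ese → *neveese*.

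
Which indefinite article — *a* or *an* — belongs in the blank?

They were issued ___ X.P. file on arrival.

The indefinite article is chosen by the initial *sound* of the following word, not its spelling.
The initialism *X.P.* is read letter by letter; the first letter, X, is pronounced /ɛks/, which begins with a vowel sound.
So the article is *an*: They were issued an X.P. file on arrival.

an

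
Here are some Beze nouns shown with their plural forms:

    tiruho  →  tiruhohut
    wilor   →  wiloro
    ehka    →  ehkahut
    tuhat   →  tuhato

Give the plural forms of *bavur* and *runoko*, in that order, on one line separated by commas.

bavuro, runokohut

The alternation tracks the final sound of the stem — -o when the stem ends in a consonant (*wilor*, *tuhat*); -hut when the stem ends in a vowel (*tiruho*, *ehka*).
Since the final sound of *bavur* is /r/ (a consonant), it takes -o, giving *bavuro*.
*runoko*: final sound = /o/, a vowel → -hut → *runokohut*.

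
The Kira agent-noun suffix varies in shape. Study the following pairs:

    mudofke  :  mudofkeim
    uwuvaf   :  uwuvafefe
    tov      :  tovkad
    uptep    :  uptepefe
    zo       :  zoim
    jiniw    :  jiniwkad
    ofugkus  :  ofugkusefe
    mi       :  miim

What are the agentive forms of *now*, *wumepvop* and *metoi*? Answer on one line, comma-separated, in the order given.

Looking at the final sound of each stem: -efe when the stem ends in a voiceless consonant (*uwuvaf*, *uptep*, *ofugkus*); -kad when the stem ends in a voiced consonant (*tov*, *jiniw*); -im when the stem ends in a vowel (*mudofke*, *zo*, *mi*).
Since the final sound of *now* is /w/ (a voiced consonant), it takes -kad, giving *nowkad*.
Since the final sound of *wumepvop* is /p/ (a voiceless consonant), it takes -efe, giving *wumepvopefe*.
*metoi* — final sound /i/ (a vowel) → -im → *metoiim*.

nowkad, wumepvopefe, metoiim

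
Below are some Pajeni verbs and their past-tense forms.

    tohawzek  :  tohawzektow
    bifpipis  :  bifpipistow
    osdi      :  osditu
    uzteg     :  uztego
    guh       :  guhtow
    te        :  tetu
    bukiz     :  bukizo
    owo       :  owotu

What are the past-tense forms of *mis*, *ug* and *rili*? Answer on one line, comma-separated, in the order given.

mistow, ugo, rilitu

Looking at the final sound of each stem: -tow when the stem ends in a voiceless consonant (*tohawzek*, *bifpipis*, *guh*); -o when the stem ends in a voiced consonant (*uzteg*, *bukiz*); -tu when the stem ends in a vowel (*osdi*, *te*, *owo*).
Since the final sound of *mis* is /s/ (a voiceless consonant), it takes -tow, giving *mistow*.
The final sound of *ug* is /g/, which is a voiced consonant, so the suffix is -o, giving *ugo*.
Since the final sound of *rili* is /i/ (a vowel), it takes -tu, giving *rilitu*.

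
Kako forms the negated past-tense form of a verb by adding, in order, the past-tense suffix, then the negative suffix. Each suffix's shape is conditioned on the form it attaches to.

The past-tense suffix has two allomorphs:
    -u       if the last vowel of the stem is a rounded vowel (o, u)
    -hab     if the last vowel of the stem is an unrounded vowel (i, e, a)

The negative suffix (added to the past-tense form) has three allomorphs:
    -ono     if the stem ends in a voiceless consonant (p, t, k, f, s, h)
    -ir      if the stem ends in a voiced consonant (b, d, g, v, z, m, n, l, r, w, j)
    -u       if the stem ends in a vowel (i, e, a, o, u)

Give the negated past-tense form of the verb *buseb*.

*buseb* — last vowel /e/ (an unrounded vowel) → -hab → *busebhab*.
The past-tense form *busebhab* — final sound /b/ (a voiced consonant) → -ir → *busebhabir*.

busebhabir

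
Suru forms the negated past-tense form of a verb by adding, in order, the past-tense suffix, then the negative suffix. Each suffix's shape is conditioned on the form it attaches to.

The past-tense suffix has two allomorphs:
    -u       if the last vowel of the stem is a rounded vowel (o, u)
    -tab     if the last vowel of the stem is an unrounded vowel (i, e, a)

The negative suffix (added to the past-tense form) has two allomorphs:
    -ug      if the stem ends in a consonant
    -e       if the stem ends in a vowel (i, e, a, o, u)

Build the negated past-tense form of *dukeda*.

dukedatabug

The last vowel of *dukeda* is /a/, which is an unrounded vowel, so the past-tense suffix is -tab, giving *dukedatab*.
The past-tense form *dukedatab*: final sound = /b/, a consonant → -ug → *dukedatabug*.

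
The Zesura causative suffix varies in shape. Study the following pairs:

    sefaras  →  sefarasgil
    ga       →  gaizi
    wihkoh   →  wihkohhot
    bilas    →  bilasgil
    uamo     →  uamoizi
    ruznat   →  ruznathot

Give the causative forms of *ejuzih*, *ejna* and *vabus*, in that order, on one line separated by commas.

The suffix is conditioned by the final sound: -gil when the stem ends in a sibilant (*sefaras*, *bilas*); -hot when the stem ends in a non-sibilant consonant (*wihkoh*, *ruznat*); -izi when the stem ends in a vowel (*ga*, *uamo*).
The final sound of *ejuzih* is /h/, which is a non-sibilant consonant, so the suffix is -hot, giving *ejuzihhot*.
*ejna*: final sound = /a/, a vowel → -izi → *ejnaizi*.
Since the final sound of *vabus* is /s/ (a sibilant), it takes -gil, giving *vabusgil*.

ejuzihhot, ejnaizi, vabusgil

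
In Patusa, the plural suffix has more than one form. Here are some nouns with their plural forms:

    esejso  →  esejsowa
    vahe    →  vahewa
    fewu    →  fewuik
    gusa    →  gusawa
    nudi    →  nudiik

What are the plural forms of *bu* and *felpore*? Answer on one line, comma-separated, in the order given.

buik, felporewa

The pattern is height harmony: -ik when the last vowel of the stem is a high vowel (*fewu*, *nudi*); -wa when the last vowel of the stem is a non-high vowel (*esejso*, *vahe*, *gusa*).
*bu* — last vowel /u/ (a high vowel) → -ik → *buik*.
The last vowel of *felpore* is /e/, which is a non-high vowel, so the suffix is -wa, giving *felporewa*.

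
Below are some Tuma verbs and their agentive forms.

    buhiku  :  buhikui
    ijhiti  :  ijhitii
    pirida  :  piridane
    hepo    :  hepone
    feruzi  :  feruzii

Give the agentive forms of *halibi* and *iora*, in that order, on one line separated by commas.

The alternation tracks the last vowel of the stem — -i when the last vowel of the stem is a high vowel (*buhiku*, *ijhiti*, *feruzi*); -ne when the last vowel of the stem is a non-high vowel (*pirida*, *hepo*).
The last vowel of *halibi* is /i/, which is a high vowel, so the suffix is -i, giving *halibii*.
*iora*: last vowel = /a/, a non-high vowel → -ne → *iorane*.

halibii, iorane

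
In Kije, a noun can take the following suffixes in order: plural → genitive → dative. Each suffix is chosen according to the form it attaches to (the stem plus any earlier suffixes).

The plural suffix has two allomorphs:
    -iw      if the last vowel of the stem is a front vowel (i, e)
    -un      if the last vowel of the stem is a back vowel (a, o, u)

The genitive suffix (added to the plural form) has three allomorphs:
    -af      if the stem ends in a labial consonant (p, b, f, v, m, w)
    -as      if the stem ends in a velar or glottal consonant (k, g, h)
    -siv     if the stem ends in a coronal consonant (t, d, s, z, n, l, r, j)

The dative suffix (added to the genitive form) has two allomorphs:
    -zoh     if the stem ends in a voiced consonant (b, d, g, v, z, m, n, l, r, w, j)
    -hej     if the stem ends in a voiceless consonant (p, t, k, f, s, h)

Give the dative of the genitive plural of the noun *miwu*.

miwuunsivzoh

*miwu* — last vowel /u/ (a back vowel) → -un → *miwuun*.
Since the final consonant of the plural form *miwuun* is /n/ (coronal), it takes -siv, giving *miwuunsiv*.
Since the final consonant of the genitive form *miwuunsiv* is /v/ (voiced), it takes -zoh, giving *miwuunsivzoh*.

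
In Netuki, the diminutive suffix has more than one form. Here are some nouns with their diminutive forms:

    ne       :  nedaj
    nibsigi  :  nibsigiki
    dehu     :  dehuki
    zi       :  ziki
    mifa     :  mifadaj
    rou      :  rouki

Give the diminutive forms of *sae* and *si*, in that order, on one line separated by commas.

The alternation tracks the last vowel of the stem — -ki when the last vowel of the stem is a high vowel (*nibsigi*, *dehu*, *zi*, *rou*); -daj when the last vowel of the stem is a non-high vowel (*ne*, *mifa*).
The last vowel of *sae* is /e/, which is a non-high vowel, so the suffix is -daj, giving *saedaj*.
*si* — last vowel /i/ (a high vowel) → -ki → *siki*.

saedaj, siki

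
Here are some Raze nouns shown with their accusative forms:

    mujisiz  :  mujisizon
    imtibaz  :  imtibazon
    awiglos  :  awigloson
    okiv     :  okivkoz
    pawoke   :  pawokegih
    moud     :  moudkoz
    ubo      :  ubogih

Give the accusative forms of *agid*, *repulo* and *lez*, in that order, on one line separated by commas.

agidkoz, repulogih, lezon

The suffix is conditioned by the final sound: -on when the stem ends in a sibilant (*mujisiz*, *imtibaz*, *awiglos*); -koz when the stem ends in a non-sibilant consonant (*okiv*, *moud*); -gih when the stem ends in a vowel (*pawoke*, *ubo*).
The final sound of *agid* is /d/, which is a non-sibilant consonant, so the suffix is -koz, giving *agidkoz*.
*repulo*: final sound = /o/, a vowel → -gih → *repulogih*.
The final sound of *lez* is /z/, which is a sibilant, so the suffix is -on, giving *lezon*.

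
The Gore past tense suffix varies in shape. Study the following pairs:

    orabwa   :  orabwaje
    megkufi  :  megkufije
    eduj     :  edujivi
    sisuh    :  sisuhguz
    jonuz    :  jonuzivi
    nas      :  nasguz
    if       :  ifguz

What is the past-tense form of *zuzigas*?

The alternation tracks the final sound of the stem — -guz when the stem ends in a voiceless consonant (*sisuh*, *nas*, *if*); -ivi when the stem ends in a voiced consonant (*eduj*, *jonuz*); -je when the stem ends in a vowel (*orabwa*, *megkufi*).
The final sound of *zuzigas* is /s/, which is a voiceless consonant, so the suffix is -guz, giving *zuzigasguz*.

zuzigasguz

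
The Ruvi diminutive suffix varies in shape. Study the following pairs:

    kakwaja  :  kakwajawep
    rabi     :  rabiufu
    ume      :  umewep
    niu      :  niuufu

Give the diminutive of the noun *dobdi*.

The suffix is conditioned by the last vowel: -ufu when the last vowel of the stem is a high vowel (*rabi*, *niu*); -wep when the last vowel of the stem is a non-high vowel (*kakwaja*, *ume*).
*dobdi*: last vowel = /i/, a high vowel → -ufu → *dobdiufu*.

dobdiufu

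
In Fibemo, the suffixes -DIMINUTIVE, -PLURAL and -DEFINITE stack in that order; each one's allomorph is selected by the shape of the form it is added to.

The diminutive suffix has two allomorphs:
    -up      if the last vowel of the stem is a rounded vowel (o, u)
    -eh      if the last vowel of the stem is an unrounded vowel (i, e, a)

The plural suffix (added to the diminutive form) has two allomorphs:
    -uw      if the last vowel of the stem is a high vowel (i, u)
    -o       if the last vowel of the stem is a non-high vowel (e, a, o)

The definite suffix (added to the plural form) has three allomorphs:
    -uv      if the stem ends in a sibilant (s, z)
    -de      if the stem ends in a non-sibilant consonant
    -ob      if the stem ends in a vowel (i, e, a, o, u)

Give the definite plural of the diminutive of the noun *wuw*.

wuwupuwde

The last vowel of *wuw* is /u/, which is a rounded vowel, so the diminutive suffix is -up, giving *wuwup*.
The diminutive form *wuwup*: last vowel = /u/, a high vowel → -uw → *wuwupuw*.
The plural form *wuwupuw*: final sound = /w/, a non-sibilant consonant → -de → *wuwupuwde*.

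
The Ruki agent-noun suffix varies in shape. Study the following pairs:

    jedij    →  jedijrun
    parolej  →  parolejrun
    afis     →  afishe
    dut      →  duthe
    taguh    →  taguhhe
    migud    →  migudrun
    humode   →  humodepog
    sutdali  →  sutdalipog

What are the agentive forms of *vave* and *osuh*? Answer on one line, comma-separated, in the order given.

vavepog, osuhhe

Looking at the final sound of each stem: -he when the stem ends in a voiceless consonant (*afis*, *dut*, *taguh*); -run when the stem ends in a voiced consonant (*jedij*, *parolej*, *migud*); -pog when the stem ends in a vowel (*humode*, *sutdali*).
*vave*: final sound = /e/, a vowel → -pog → *vavepog*.
*osuh*: final sound = /h/, a voiceless consonant → -he → *osuhhe*.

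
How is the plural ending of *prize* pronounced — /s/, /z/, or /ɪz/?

The stem *prize* ends in a sibilant (/s, z, ʃ, ʒ, tʃ, dʒ/).
The plural suffix surfaces as /ɪz/ after sibilants, /s/ after other voiceless consonants, and /z/ after other voiced sounds.
So the plural -s on *prize* is pronounced /ɪz/.

/ɪz/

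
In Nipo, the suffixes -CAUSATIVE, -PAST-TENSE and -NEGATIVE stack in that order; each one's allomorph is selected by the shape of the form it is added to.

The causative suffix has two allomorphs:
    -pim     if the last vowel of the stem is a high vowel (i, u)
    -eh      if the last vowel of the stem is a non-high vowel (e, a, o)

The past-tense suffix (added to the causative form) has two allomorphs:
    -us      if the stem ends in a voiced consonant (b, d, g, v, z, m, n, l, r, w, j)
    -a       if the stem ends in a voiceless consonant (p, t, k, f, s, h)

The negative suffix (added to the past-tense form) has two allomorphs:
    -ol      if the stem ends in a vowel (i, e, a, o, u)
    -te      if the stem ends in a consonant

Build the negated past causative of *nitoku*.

*nitoku*: last vowel = /u/, a high vowel → -pim → *nitokupim*.
The final consonant of the causative form *nitokupim* is /m/, which is voiced, so the past-tense suffix is -us, giving *nitokupimus*.
Since the final sound of the past-tense form *nitokupimus* is /s/ (a consonant), it takes -te, giving *nitokupimuste*.

nitokupimuste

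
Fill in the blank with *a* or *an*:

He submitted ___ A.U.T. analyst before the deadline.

The indefinite article is chosen by the initial *sound* of the following word, not its spelling.
The initialism *A.U.T.* is read letter by letter; the first letter, A, is pronounced /eɪ/, which begins with a vowel sound.
So the article is *an*: He submitted an A.U.T. analyst before the deadline.

an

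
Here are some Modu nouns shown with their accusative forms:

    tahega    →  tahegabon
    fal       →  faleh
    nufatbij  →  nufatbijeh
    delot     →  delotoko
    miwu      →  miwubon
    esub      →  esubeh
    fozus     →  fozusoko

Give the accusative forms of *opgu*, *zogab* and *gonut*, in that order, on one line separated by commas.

Looking at the final sound of each stem: -oko when the stem ends in a voiceless consonant (*delot*, *fozus*); -eh when the stem ends in a voiced consonant (*fal*, *nufatbij*, *esub*); -bon when the stem ends in a vowel (*tahega*, *miwu*).
*opgu*: final sound = /u/, a vowel → -bon → *opgubon*.
The final sound of *zogab* is /b/, which is a voiced consonant, so the suffix is -eh, giving *zogabeh*.
The final sound of *gonut* is /t/, which is a voiceless consonant, so the suffix is -oko, giving *gonutoko*.

opgubon, zogabeh, gonutoko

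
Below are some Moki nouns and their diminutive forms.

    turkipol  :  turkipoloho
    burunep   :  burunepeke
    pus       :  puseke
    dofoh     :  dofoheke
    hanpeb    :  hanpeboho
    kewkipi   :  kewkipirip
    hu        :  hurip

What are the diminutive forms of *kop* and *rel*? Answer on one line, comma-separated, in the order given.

The pattern is voicing of the final sound: -eke when the stem ends in a voiceless consonant (*burunep*, *pus*, *dofoh*); -oho when the stem ends in a voiced consonant (*turkipol*, *hanpeb*); -rip when the stem ends in a vowel (*kewkipi*, *hu*).
The final sound of *kop* is /p/, which is a voiceless consonant, so the suffix is -eke, giving *kopeke*.
*rel*: final sound = /l/, a voiced consonant → -oho → *reloho*.

kopeke, reloho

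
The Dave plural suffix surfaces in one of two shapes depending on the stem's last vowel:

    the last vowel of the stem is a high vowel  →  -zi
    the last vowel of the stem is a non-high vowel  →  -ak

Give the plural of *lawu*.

lawuzi

The last vowel of *lawu* is /u/, which is a high vowel, so the suffix is -zi, giving *lawuzi*.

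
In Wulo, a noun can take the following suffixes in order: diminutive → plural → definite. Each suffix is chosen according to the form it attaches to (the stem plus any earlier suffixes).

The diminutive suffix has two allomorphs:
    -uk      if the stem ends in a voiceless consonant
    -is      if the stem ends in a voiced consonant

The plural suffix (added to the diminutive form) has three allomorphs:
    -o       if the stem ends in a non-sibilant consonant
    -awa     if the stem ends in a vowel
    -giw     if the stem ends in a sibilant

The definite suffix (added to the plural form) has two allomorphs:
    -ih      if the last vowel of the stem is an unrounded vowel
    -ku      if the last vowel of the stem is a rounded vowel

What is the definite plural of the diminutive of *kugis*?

The final consonant of *kugis* is /s/, which is voiceless, so the diminutive suffix is -uk, giving *kugisuk*.
The diminutive form *kugisuk* — final sound /k/ (a non-sibilant consonant) → -o → *kugisuko*.
The plural form *kugisuko* — last vowel /o/ (a rounded vowel) → -ku → *kugisukoku*.

kugisukoku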